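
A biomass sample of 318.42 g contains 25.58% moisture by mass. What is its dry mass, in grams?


Wd = Ww * (1 - MC/100)
= 318.42 * (1 - 25.58/100)
= 236.9682 g

236.9682 g


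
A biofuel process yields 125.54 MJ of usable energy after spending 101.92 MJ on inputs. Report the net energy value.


NEV = E_out - E_in
= 125.54 - 101.92
= 23.6200 MJ

23.6200 MJ


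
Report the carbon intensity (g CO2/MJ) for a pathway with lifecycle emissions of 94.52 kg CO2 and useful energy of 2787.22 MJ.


CI = CO2 * 1000 / E
= 94.52 * 1000 / 2787.22
= 33.9119 g CO2/MJ

33.9119 g CO2/MJ


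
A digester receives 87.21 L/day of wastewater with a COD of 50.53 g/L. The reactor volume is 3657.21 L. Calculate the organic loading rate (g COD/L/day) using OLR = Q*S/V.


OLR = Q * S / V
= 87.21 * 50.53 / 3657.21
= 1.2049 g/L/day

1.2049 g/L/day


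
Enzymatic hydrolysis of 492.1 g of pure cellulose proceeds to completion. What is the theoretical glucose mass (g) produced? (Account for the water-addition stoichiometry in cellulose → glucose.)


glucose = cellulose * 180/162
= 492.1 * 180/162
= 546.7778 g

546.7778 g


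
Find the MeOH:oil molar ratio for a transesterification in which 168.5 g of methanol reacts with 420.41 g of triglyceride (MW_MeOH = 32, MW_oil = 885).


Molar ratio = n_MeOH / n_oil = (MeOH/32) / (oil/885) = (MeOH * 885) / (32 * oil)
= (168.5 * 885) / (32 * 420.41)
= 11.0846

11.0846


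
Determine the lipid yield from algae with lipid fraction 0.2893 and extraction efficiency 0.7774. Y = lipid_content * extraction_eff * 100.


Y = lipid_content * extraction_eff * 100
= 0.2893 * 0.7774 * 100
= 22.4902%

22.4902%


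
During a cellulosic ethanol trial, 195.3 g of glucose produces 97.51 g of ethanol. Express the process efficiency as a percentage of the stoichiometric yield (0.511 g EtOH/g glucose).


Fermentation efficiency = (actual / (0.511 * glucose)) * 100
= (97.51 / (0.511 * 195.3)) * 100
= 97.7071%

97.7071%


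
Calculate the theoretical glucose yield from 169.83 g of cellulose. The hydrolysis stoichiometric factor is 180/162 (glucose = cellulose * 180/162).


glucose = cellulose * 180/162
= 169.83 * 180/162
= 188.7000 g

188.7000 g


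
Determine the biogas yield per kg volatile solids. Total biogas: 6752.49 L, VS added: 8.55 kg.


Y = V / VS
= 6752.49 / 8.55
= 789.7649 L/kg VS

789.7649 L/kg VS


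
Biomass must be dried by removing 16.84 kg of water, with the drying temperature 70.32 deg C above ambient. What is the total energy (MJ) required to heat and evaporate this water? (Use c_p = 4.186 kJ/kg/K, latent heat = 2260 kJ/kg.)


E = m_water * (4.186 * dT + 2260) / 1000
= 16.84 * (4.186 * 70.32 + 2260) / 1000
= 43.0154 MJ

43.0154 MJ


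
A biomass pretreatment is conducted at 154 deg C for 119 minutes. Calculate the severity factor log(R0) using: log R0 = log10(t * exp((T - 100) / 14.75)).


logR0 = log10(t * exp((T - 100) / 14.75))
= log10(119 * exp((154 - 100) / 14.75))
= 3.6655

3.6655


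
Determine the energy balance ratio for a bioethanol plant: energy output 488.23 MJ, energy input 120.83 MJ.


EROI = E_out / E_in
= 488.23 / 120.83
= 4.0406

4.0406


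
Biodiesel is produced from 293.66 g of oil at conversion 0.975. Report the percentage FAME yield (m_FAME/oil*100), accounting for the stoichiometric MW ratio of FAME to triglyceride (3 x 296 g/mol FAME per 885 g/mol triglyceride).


m_FAME = oil * conv * (3 * 296 / 885) = oil * conv * (888/885)
= 293.66 * 0.975 * 888 / 885
= 287.2891 g
Y = m_FAME / oil * 100 = conv * (888/885) * 100
= 0.975 * 888 / 885 * 100
= 97.83%

97.83%


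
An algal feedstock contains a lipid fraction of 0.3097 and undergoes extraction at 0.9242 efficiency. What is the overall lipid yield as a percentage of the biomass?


Y = lipid_content * extraction_eff * 100
= 0.3097 * 0.9242 * 100
= 28.6225%

28.6225%


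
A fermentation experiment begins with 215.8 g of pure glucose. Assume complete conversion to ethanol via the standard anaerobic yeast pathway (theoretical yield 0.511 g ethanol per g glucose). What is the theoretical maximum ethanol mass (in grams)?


Theoretical ethanol yield: m_EtOH = 0.511 * m_glucose
m_EtOH = 0.511 * 215.8 = 110.2738 g

110.2738 g


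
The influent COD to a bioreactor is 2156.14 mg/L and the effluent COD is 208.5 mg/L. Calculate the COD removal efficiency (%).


eta = (COD_in - COD_out) / COD_in * 100
= (2156.14 - 208.5) / 2156.14 * 100
= 90.3299%

90.3299%


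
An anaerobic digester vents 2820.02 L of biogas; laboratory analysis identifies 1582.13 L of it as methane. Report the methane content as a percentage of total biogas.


CH4% = V_CH4 / V_total * 100
= 1582.13 / 2820.02 * 100
= 56.1035%

56.1035%


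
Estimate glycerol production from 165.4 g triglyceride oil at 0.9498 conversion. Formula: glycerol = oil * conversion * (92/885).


glycerol = oil * conv * (92/885)
= 165.4 * 0.9498 * 92 / 885
= 16.3310 g

16.3310 g


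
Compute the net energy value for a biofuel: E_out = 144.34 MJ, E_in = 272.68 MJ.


NEV = E_out - E_in
= 144.34 - 272.68
= -128.3400 MJ

-128.3400 MJ


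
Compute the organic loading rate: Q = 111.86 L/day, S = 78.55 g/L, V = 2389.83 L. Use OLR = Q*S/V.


OLR = Q * S / V
= 111.86 * 78.55 / 2389.83
= 3.6767 g/L/day

3.6767 g/L/day


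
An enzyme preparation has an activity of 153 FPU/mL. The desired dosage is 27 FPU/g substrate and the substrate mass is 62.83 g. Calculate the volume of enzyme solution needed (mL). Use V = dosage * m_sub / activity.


V = dosage * m_sub / activity
V = 27 * 62.83 / 153
V = 11.0876 mL

11.0876 mL


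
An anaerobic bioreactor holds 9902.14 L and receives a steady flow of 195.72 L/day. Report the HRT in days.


HRT = V / Q
= 9902.14 / 195.72
= 50.5934 days

50.5934 days


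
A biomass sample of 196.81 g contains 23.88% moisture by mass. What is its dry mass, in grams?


Wd = Ww * (1 - MC/100)
= 196.81 * (1 - 23.88/100)
= 149.8118 g

149.8118 g


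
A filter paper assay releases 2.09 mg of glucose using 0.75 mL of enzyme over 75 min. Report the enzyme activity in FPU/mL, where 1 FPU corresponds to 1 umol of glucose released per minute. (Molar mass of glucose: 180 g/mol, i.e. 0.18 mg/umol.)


Activity = glucose_mg / (0.18 mg/umol * V_mL * t_min)
= 2.09 / (0.18 * 0.75 * 75)
= 0.2064 FPU/mL

0.2064 FPU/mL


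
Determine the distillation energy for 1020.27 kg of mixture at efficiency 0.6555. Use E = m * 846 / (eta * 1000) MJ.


E = m * 846 / (eta * 1000)
= 1020.27 * 846 / (0.6555 * 1000)
= 1316.7787 MJ

1316.7787 MJ


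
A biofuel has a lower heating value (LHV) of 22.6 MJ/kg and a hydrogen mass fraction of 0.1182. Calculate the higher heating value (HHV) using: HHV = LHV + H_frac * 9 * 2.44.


HHV = LHV + H_frac * 9 * 2.44
= 22.6 + 0.1182 * 9 * 2.44
= 25.1957 MJ/kg

25.1957 MJ/kg


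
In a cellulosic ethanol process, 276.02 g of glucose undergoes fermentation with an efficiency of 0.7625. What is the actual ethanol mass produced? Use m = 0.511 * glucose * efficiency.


Actual ethanol: m = 0.511 * 276.02 * 0.7625
m = 107.5477 g

107.5477 g


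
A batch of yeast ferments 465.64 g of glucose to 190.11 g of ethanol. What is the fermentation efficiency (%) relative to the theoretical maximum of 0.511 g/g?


Fermentation efficiency = (actual / (0.511 * glucose)) * 100
= (190.11 / (0.511 * 465.64)) * 100
= 79.8976%

79.8976%


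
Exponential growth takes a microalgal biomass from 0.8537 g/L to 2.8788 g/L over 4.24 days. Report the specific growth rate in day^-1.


mu = ln(X2/X1) / dt
= ln(2.8788/0.8537) / 4.24
= 0.2867 per day

0.2867 per day


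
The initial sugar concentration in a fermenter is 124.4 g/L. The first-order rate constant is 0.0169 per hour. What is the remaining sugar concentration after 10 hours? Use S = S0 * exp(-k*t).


S = S0 * exp(-k * t)
S = 124.4 * exp(-0.0169 * 10)
S = 105.0569 g/L

105.0569 g/L


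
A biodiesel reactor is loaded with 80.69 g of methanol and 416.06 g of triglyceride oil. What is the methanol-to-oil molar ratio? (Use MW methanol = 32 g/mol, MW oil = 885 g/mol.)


Molar ratio = n_MeOH / n_oil = (MeOH/32) / (oil/885) = (MeOH * 885) / (32 * oil)
= (80.69 * 885) / (32 * 416.06)
= 5.3636

5.3636


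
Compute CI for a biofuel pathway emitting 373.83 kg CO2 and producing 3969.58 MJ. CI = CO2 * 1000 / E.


CI = CO2 * 1000 / E
= 373.83 * 1000 / 3969.58
= 94.1737 g CO2/MJ

94.1737 g CO2/MJ


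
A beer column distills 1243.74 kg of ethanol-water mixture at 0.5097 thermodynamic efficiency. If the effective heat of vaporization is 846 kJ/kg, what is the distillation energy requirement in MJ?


E = m * 846 / (eta * 1000)
= 1243.74 * 846 / (0.5097 * 1000)
= 2064.3595 MJ

2064.3595 MJ


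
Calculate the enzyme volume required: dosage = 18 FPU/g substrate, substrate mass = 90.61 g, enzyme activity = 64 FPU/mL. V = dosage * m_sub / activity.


V = dosage * m_sub / activity
V = 18 * 90.61 / 64
V = 25.4841 mL

25.4841 mL


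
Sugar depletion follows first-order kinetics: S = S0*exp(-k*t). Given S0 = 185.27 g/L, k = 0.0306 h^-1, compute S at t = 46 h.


S = S0 * exp(-k * t)
S = 185.27 * exp(-0.0306 * 46)
S = 45.3411 g/L

45.3411 g/L


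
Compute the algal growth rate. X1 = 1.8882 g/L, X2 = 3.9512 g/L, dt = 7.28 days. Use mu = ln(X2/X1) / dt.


mu = ln(X2/X1) / dt
= ln(3.9512/1.8882) / 7.28
= 0.1014 per day

0.1014 per day


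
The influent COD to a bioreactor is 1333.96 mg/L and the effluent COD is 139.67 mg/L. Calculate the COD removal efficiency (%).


eta = (COD_in - COD_out) / COD_in * 100
= (1333.96 - 139.67) / 1333.96 * 100
= 89.5297%

89.5297%


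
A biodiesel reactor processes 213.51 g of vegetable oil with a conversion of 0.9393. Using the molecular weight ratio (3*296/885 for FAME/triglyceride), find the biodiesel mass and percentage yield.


m_FAME = oil * conv * (3 * 296 / 885) = oil * conv * (888/885)
= 213.51 * 0.9393 * 888 / 885
= 201.2298 g
Y = m_FAME / oil * 100 = conv * (888/885) * 100
= 0.9393 * 888 / 885 * 100
= 94.25%

201.2298 g FAME; Y = 94.25%


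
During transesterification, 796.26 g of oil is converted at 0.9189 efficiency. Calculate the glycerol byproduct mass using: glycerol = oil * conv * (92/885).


glycerol = oil * conv * (92/885)
= 796.26 * 0.9189 * 92 / 885
= 76.0620 g

76.0620 g


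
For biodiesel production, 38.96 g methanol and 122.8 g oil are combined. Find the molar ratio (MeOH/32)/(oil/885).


Molar ratio = n_MeOH / n_oil = (MeOH/32) / (oil/885) = (MeOH * 885) / (32 * oil)
= (38.96 * 885) / (32 * 122.8)
= 8.7743

8.7743


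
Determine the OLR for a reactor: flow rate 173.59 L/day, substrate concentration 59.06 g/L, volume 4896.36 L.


OLR = Q * S / V
= 173.59 * 59.06 / 4896.36
= 2.0938 g/L/day

2.0938 g/L/day


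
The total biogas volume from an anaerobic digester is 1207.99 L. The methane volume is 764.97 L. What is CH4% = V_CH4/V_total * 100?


CH4% = V_CH4 / V_total * 100
= 764.97 / 1207.99 * 100
= 63.3259%

63.3259%


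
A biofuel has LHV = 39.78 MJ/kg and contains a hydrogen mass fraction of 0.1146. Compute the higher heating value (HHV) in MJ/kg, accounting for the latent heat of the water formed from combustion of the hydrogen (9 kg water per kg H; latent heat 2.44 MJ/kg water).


HHV = LHV + H_frac * 9 * 2.44
= 39.78 + 0.1146 * 9 * 2.44
= 42.2966 MJ/kg

42.2966 MJ/kg


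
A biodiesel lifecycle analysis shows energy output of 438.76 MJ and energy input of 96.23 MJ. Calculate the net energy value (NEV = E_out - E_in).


NEV = E_out - E_in
= 438.76 - 96.23
= 342.5300 MJ

342.5300 MJ


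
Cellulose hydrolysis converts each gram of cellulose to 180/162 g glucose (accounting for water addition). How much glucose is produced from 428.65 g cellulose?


glucose = cellulose * 180/162
= 428.65 * 180/162
= 476.2778 g

476.2778 g


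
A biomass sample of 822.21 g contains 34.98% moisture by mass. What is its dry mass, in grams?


Wd = Ww * (1 - MC/100)
= 822.21 * (1 - 34.98/100)
= 534.6009 g

534.6009 g


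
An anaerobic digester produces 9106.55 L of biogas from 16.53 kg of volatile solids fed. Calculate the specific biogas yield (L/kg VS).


Y = V / VS
= 9106.55 / 16.53
= 550.9105 L/kg VS

550.9105 L/kg VS


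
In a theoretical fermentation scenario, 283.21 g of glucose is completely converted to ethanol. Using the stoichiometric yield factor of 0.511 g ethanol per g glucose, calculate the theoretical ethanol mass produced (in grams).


Theoretical ethanol yield: m_EtOH = 0.511 * m_glucose
m_EtOH = 0.511 * 283.21 = 144.7203 g

144.7203 g


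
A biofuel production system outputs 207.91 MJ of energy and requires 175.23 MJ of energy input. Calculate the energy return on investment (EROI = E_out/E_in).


EROI = E_out / E_in
= 207.91 / 175.23
= 1.1865

1.1865


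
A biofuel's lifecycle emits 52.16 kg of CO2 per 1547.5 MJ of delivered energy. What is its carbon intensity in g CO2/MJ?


CI = CO2 * 1000 / E
= 52.16 * 1000 / 1547.5
= 33.7060 g CO2/MJ

33.7060 g CO2/MJ


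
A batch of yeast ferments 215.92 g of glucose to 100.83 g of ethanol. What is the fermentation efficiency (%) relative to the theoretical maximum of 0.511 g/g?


Fermentation efficiency = (actual / (0.511 * glucose)) * 100
= (100.83 / (0.511 * 215.92)) * 100
= 91.3852%

91.3852%


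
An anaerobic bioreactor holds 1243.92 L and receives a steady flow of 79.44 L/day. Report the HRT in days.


HRT = V / Q
= 1243.92 / 79.44
= 15.6586 days

15.6586 days


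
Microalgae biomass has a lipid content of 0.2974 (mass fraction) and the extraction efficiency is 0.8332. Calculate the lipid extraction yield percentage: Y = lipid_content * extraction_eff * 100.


Y = lipid_content * extraction_eff * 100
= 0.2974 * 0.8332 * 100
= 24.7794%

24.7794%


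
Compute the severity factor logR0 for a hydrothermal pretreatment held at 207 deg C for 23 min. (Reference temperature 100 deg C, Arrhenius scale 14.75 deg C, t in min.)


logR0 = log10(t * exp((T - 100) / 14.75))
= log10(23 * exp((207 - 100) / 14.75))
= 4.5122

4.5122


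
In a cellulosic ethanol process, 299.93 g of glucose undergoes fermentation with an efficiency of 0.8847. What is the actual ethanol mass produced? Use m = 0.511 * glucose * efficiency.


Actual ethanol: m = 0.511 * 299.93 * 0.8847
m = 135.5929 g

135.5929 g


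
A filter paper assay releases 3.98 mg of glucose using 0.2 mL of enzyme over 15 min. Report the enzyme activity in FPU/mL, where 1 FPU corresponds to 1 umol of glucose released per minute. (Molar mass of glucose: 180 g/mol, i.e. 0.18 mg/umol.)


Activity = glucose_mg / (0.18 mg/umol * V_mL * t_min)
= 3.98 / (0.18 * 0.2 * 15)
= 7.3704 FPU/mL

7.3704 FPU/mL


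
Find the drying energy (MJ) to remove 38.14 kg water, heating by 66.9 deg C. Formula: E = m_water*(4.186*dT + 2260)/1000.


E = m_water * (4.186 * dT + 2260) / 1000
= 38.14 * (4.186 * 66.9 + 2260) / 1000
= 96.8773 MJ

96.8773 MJ


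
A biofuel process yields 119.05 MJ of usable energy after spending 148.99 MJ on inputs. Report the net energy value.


NEV = E_out - E_in
= 119.05 - 148.99
= -29.9400 MJ

-29.9400 MJ


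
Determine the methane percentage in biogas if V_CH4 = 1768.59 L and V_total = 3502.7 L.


CH4% = V_CH4 / V_total * 100
= 1768.59 / 3502.7 * 100
= 50.4922%

50.4922%


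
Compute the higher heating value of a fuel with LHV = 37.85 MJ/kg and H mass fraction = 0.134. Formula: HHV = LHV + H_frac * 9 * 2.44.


HHV = LHV + H_frac * 9 * 2.44
= 37.85 + 0.134 * 9 * 2.44
= 40.7926 MJ/kg

40.7926 MJ/kg


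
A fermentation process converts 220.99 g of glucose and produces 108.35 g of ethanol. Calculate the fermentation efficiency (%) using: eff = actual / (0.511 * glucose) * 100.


Fermentation efficiency = (actual / (0.511 * glucose)) * 100
= (108.35 / (0.511 * 220.99)) * 100
= 95.9479%

95.9479%


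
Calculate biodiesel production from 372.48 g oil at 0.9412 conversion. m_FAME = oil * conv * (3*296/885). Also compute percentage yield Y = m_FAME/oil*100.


m_FAME = oil * conv * (3 * 296 / 885) = oil * conv * (888/885)
= 372.48 * 0.9412 * 888 / 885
= 351.7666 g
Y = m_FAME / oil * 100 = conv * (888/885) * 100
= 0.9412 * 888 / 885 * 100
= 94.44%

351.7666 g FAME; Y = 94.44%


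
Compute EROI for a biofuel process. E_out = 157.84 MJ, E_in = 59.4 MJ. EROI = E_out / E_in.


EROI = E_out / E_in
= 157.84 / 59.4
= 2.6572

2.6572


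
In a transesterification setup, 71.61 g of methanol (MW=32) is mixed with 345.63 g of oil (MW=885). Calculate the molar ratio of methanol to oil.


Molar ratio = n_MeOH / n_oil = (MeOH/32) / (oil/885) = (MeOH * 885) / (32 * oil)
= (71.61 * 885) / (32 * 345.63)
= 5.7300

5.7300


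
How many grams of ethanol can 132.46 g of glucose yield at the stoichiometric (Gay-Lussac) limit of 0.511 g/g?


Theoretical ethanol yield: m_EtOH = 0.511 * m_glucose
m_EtOH = 0.511 * 132.46 = 67.6871 g

67.6871 g


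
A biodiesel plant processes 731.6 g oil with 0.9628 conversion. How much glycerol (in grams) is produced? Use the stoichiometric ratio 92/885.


glycerol = oil * conv * (92/885)
= 731.6 * 0.9628 * 92 / 885
= 73.2241 g

73.2241 g


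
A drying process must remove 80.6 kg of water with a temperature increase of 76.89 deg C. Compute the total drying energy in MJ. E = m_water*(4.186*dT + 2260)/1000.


E = m_water * (4.186 * dT + 2260) / 1000
= 80.6 * (4.186 * 76.89 + 2260) / 1000
= 208.0980 MJ

208.0980 MJ


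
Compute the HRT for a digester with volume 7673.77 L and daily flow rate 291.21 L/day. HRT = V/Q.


HRT = V / Q
= 7673.77 / 291.21
= 26.3513 days

26.3513 days


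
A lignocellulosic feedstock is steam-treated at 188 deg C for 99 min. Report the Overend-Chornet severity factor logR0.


logR0 = log10(t * exp((T - 100) / 14.75))
= log10(99 * exp((188 - 100) / 14.75))
= 4.5867

4.5867


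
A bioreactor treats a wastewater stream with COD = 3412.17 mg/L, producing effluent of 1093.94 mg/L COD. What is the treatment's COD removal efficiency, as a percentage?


eta = (COD_in - COD_out) / COD_in * 100
= (3412.17 - 1093.94) / 3412.17 * 100
= 67.9400%

67.9400%


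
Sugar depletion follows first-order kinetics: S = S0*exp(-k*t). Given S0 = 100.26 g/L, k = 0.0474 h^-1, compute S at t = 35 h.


S = S0 * exp(-k * t)
S = 100.26 * exp(-0.0474 * 35)
S = 19.0824 g/L

19.0824 g/L


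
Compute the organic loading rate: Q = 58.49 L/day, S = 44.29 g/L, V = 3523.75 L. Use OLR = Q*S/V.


OLR = Q * S / V
= 58.49 * 44.29 / 3523.75
= 0.7352 g/L/day

0.7352 g/L/day


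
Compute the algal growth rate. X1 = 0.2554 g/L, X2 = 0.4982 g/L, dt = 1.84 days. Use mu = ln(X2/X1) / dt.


mu = ln(X2/X1) / dt
= ln(0.4982/0.2554) / 1.84
= 0.3631 per day

0.3631 per day


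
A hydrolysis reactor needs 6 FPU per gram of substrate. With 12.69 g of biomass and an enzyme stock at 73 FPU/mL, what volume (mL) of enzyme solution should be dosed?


V = dosage * m_sub / activity
V = 6 * 12.69 / 73
V = 1.0430 mL

1.0430 mL


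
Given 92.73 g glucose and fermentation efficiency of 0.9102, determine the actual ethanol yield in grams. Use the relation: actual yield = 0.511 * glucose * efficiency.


Actual ethanol: m = 0.511 * 92.73 * 0.9102
m = 43.1299 g

43.1299 g


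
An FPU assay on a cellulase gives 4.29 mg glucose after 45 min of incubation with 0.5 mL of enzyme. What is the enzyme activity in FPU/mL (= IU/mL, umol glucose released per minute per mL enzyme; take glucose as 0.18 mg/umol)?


Activity = glucose_mg / (0.18 mg/umol * V_mL * t_min)
= 4.29 / (0.18 * 0.5 * 45)
= 1.0593 FPU/mL

1.0593 FPU/mL


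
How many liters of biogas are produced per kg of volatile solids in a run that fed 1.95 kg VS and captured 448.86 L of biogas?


Y = V / VS
= 448.86 / 1.95
= 230.1846 L/kg VS

230.1846 L/kg VS


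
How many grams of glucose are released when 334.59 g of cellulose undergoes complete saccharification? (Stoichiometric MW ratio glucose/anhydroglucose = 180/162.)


glucose = cellulose * 180/162
= 334.59 * 180/162
= 371.7667 g

371.7667 g


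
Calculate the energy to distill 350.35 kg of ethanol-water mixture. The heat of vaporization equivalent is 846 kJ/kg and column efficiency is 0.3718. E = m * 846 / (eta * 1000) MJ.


E = m * 846 / (eta * 1000)
= 350.35 * 846 / (0.3718 * 1000)
= 797.1923 MJ

797.1923 MJ


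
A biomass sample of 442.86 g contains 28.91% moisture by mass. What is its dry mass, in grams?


Wd = Ww * (1 - MC/100)
= 442.86 * (1 - 28.91/100)
= 314.8292 g

314.8292 g


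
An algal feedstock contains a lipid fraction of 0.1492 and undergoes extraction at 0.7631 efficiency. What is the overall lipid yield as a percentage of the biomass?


Y = lipid_content * extraction_eff * 100
= 0.1492 * 0.7631 * 100
= 11.3855%

11.3855%


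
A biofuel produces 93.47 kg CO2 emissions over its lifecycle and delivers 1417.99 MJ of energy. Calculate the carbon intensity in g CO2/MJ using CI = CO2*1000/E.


CI = CO2 * 1000 / E
= 93.47 * 1000 / 1417.99
= 65.9172 g CO2/MJ

65.9172 g CO2/MJ


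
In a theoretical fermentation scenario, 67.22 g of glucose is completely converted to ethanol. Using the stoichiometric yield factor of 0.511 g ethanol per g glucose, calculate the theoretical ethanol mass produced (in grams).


Theoretical ethanol yield: m_EtOH = 0.511 * m_glucose
m_EtOH = 0.511 * 67.22 = 34.3494 g

34.3494 g


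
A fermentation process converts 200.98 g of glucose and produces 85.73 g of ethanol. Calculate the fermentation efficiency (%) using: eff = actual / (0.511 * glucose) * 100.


Fermentation efficiency = (actual / (0.511 * glucose)) * 100
= (85.73 / (0.511 * 200.98)) * 100
= 83.4755%

83.4755%


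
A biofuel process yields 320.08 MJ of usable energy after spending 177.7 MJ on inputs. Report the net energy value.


NEV = E_out - E_in
= 320.08 - 177.7
= 142.3800 MJ

142.3800 MJ


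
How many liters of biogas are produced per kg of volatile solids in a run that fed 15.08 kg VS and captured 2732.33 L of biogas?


Y = V / VS
= 2732.33 / 15.08
= 181.1890 L/kg VS

181.1890 L/kg VS


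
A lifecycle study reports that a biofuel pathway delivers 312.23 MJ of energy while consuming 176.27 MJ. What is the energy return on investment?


EROI = E_out / E_in
= 312.23 / 176.27
= 1.7713

1.7713


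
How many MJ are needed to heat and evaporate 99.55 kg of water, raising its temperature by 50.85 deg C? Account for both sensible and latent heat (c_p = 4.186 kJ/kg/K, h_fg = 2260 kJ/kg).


E = m_water * (4.186 * dT + 2260) / 1000
= 99.55 * (4.186 * 50.85 + 2260) / 1000
= 246.1730 MJ

246.1730 MJ


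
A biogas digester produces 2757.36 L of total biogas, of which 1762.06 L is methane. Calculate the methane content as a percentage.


CH4% = V_CH4 / V_total * 100
= 1762.06 / 2757.36 * 100
= 63.9039%

63.9039%


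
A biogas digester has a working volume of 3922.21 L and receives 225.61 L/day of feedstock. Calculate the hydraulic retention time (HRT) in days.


HRT = V / Q
= 3922.21 / 225.61
= 17.3849 days

17.3849 days


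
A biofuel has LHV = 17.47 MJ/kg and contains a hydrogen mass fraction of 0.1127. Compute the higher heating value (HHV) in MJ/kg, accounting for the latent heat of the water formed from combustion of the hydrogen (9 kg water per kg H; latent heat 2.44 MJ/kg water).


HHV = LHV + H_frac * 9 * 2.44
= 17.47 + 0.1127 * 9 * 2.44
= 19.9449 MJ/kg

19.9449 MJ/kg


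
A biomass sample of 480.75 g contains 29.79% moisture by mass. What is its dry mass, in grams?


Wd = Ww * (1 - MC/100)
= 480.75 * (1 - 29.79/100)
= 337.5346 g

337.5346 g


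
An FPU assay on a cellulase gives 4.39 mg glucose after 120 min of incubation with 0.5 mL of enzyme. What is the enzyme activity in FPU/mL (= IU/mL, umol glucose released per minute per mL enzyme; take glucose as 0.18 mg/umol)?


Activity = glucose_mg / (0.18 mg/umol * V_mL * t_min)
= 4.39 / (0.18 * 0.5 * 120)
= 0.4065 FPU/mL

0.4065 FPU/mL


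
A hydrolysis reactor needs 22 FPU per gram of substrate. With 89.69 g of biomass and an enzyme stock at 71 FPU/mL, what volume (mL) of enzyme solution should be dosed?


V = dosage * m_sub / activity
V = 22 * 89.69 / 71
V = 27.7913 mL

27.7913 mL


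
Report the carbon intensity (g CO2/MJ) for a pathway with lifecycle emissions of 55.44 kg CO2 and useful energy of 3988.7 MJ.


CI = CO2 * 1000 / E
= 55.44 * 1000 / 3988.7
= 13.8993 g CO2/MJ

13.8993 g CO2/MJ


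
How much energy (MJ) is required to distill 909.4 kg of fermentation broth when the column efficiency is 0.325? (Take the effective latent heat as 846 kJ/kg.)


E = m * 846 / (eta * 1000)
= 909.4 * 846 / (0.325 * 1000)
= 2367.2382 MJ

2367.2382 MJ


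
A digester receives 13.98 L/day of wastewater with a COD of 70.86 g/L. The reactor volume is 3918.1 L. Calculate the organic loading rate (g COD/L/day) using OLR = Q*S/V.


OLR = Q * S / V
= 13.98 * 70.86 / 3918.1
= 0.2528 g/L/day

0.2528 g/L/day


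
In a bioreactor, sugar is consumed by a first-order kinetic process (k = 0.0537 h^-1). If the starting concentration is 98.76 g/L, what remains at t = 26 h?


S = S0 * exp(-k * t)
S = 98.76 * exp(-0.0537 * 26)
S = 24.4466 g/L

24.4466 g/L


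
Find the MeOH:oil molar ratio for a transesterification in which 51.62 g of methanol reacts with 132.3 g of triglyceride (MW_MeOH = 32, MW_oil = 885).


Molar ratio = n_MeOH / n_oil = (MeOH/32) / (oil/885) = (MeOH * 885) / (32 * oil)
= (51.62 * 885) / (32 * 132.3)
= 10.7907

10.7907


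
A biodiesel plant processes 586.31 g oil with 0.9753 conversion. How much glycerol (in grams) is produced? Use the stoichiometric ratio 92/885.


glycerol = oil * conv * (92/885)
= 586.31 * 0.9753 * 92 / 885
= 59.4443 g

59.4443 g


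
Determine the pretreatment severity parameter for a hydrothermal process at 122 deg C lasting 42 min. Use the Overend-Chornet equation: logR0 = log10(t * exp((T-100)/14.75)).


logR0 = log10(t * exp((T - 100) / 14.75))
= log10(42 * exp((122 - 100) / 14.75))
= 2.2710

2.2710


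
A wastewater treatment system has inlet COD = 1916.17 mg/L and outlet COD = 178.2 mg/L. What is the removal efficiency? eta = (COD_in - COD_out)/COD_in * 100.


eta = (COD_in - COD_out) / COD_in * 100
= (1916.17 - 178.2) / 1916.17 * 100
= 90.7002%

90.7002%


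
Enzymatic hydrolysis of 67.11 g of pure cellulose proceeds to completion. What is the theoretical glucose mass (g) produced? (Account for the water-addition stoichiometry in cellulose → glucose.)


glucose = cellulose * 180/162
= 67.11 * 180/162
= 74.5667 g

74.5667 g


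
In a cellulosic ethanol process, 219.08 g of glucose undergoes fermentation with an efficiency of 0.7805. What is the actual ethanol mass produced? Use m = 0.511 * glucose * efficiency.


Actual ethanol: m = 0.511 * 219.08 * 0.7805
m = 87.3769 g

87.3769 g


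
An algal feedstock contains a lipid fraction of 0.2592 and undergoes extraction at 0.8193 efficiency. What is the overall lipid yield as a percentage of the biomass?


Y = lipid_content * extraction_eff * 100
= 0.2592 * 0.8193 * 100
= 21.2363%

21.2363%


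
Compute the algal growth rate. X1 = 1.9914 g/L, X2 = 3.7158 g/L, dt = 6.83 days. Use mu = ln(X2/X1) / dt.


mu = ln(X2/X1) / dt
= ln(3.7158/1.9914) / 6.83
= 0.0913 per day

0.0913 per day


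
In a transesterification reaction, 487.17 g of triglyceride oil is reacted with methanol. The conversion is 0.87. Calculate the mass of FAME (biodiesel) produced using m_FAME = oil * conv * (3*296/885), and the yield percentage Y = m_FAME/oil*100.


m_FAME = oil * conv * (3 * 296 / 885) = oil * conv * (888/885)
= 487.17 * 0.87 * 888 / 885
= 425.2746 g
Y = m_FAME / oil * 100 = conv * (888/885) * 100
= 0.87 * 888 / 885 * 100
= 87.29%

425.2746 g FAME; Y = 87.29%


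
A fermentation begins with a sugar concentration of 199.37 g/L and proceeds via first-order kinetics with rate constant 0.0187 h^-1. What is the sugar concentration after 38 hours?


S = S0 * exp(-k * t)
S = 199.37 * exp(-0.0187 * 38)
S = 97.9603 g/L

97.9603 g/L


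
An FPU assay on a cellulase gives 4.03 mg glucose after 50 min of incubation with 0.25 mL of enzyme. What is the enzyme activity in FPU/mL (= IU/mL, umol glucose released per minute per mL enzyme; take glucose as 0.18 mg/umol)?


Activity = glucose_mg / (0.18 mg/umol * V_mL * t_min)
= 4.03 / (0.18 * 0.25 * 50)
= 1.7911 FPU/mL

1.7911 FPU/mL


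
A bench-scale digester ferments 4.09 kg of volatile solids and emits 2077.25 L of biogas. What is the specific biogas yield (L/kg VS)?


Y = V / VS
= 2077.25 / 4.09
= 507.8851 L/kg VS

507.8851 L/kg VS


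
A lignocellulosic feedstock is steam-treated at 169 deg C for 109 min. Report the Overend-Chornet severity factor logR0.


logR0 = log10(t * exp((T - 100) / 14.75))
= log10(109 * exp((169 - 100) / 14.75))
= 4.0690

4.0690


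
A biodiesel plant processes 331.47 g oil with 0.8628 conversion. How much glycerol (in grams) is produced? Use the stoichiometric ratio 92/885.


glycerol = oil * conv * (92/885)
= 331.47 * 0.8628 * 92 / 885
= 29.7303 g

29.7303 g


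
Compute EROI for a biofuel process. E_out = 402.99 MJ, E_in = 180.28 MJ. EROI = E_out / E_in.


EROI = E_out / E_in
= 402.99 / 180.28
= 2.2354

2.2354


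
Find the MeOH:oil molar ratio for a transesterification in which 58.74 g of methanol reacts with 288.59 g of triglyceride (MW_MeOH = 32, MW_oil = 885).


Molar ratio = n_MeOH / n_oil = (MeOH/32) / (oil/885) = (MeOH * 885) / (32 * oil)
= (58.74 * 885) / (32 * 288.59)
= 5.6292

5.6292


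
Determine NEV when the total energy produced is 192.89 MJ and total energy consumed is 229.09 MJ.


NEV = E_out - E_in
= 192.89 - 229.09
= -36.2000 MJ

-36.2000 MJ


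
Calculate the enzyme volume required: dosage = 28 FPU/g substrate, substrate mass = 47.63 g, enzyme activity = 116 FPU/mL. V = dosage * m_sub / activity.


V = dosage * m_sub / activity
V = 28 * 47.63 / 116
V = 11.4969 mL

11.4969 mL


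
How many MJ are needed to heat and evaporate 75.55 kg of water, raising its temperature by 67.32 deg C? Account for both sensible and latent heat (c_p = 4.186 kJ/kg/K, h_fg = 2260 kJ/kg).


E = m_water * (4.186 * dT + 2260) / 1000
= 75.55 * (4.186 * 67.32 + 2260) / 1000
= 192.0331 MJ

192.0331 MJ


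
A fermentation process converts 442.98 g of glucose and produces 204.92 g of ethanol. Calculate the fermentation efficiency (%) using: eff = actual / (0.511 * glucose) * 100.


Fermentation efficiency = (actual / (0.511 * glucose)) * 100
= (204.92 / (0.511 * 442.98)) * 100
= 90.5273%

90.5273%


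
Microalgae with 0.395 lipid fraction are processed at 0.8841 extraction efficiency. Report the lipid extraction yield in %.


Y = lipid_content * extraction_eff * 100
= 0.395 * 0.8841 * 100
= 34.9220%

34.9220%


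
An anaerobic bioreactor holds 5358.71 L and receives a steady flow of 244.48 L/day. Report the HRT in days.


HRT = V / Q
= 5358.71 / 244.48
= 21.9188 days

21.9188 days


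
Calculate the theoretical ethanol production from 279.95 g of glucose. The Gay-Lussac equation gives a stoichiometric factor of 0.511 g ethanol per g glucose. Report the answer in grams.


Theoretical ethanol yield: m_EtOH = 0.511 * m_glucose
m_EtOH = 0.511 * 279.95 = 143.0545 g

143.0545 g


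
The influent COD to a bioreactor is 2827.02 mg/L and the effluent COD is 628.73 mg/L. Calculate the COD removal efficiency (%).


eta = (COD_in - COD_out) / COD_in * 100
= (2827.02 - 628.73) / 2827.02 * 100
= 77.7600%

77.7600%


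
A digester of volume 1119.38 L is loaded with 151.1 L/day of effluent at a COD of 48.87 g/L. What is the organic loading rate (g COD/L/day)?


OLR = Q * S / V
= 151.1 * 48.87 / 1119.38
= 6.5967 g/L/day

6.5967 g/L/day


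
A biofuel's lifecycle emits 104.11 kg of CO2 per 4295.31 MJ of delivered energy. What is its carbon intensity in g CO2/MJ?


CI = CO2 * 1000 / E
= 104.11 * 1000 / 4295.31
= 24.2381 g CO2/MJ

24.2381 g CO2/MJ


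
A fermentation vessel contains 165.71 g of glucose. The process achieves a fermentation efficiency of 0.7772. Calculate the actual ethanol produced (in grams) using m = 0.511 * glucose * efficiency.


Actual ethanol: m = 0.511 * 165.71 * 0.7772
m = 65.8116 g

65.8116 g


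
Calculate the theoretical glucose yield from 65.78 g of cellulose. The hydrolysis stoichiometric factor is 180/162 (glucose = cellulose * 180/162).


glucose = cellulose * 180/162
= 65.78 * 180/162
= 73.0889 g

73.0889 g


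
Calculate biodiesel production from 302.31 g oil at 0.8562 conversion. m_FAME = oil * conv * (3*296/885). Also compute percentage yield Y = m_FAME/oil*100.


m_FAME = oil * conv * (3 * 296 / 885) = oil * conv * (888/885)
= 302.31 * 0.8562 * 888 / 885
= 259.7152 g
Y = m_FAME / oil * 100 = conv * (888/885) * 100
= 0.8562 * 888 / 885 * 100
= 85.91%

259.7152 g FAME; Y = 85.91%


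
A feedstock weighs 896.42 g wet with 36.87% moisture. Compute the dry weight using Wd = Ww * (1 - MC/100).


Wd = Ww * (1 - MC/100)
= 896.42 * (1 - 36.87/100)
= 565.9099 g

565.9099 g


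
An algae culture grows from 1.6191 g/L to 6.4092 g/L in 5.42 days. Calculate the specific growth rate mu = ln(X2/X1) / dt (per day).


mu = ln(X2/X1) / dt
= ln(6.4092/1.6191) / 5.42
= 0.2538 per day

0.2538 per day


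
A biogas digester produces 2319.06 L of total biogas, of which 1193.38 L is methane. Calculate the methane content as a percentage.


CH4% = V_CH4 / V_total * 100
= 1193.38 / 2319.06 * 100
= 51.4596%

51.4596%


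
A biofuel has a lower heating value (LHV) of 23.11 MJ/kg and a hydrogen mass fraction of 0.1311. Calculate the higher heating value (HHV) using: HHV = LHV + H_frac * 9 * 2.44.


HHV = LHV + H_frac * 9 * 2.44
= 23.11 + 0.1311 * 9 * 2.44
= 25.9890 MJ/kg

25.9890 MJ/kg


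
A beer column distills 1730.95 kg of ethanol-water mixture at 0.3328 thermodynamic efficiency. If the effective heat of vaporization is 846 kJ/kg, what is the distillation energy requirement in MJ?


E = m * 846 / (eta * 1000)
= 1730.95 * 846 / (0.3328 * 1000)
= 4400.1914 MJ

4400.1914 MJ


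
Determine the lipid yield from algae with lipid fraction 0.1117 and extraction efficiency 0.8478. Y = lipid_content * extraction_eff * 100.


Y = lipid_content * extraction_eff * 100
= 0.1117 * 0.8478 * 100
= 9.4699%

9.4699%


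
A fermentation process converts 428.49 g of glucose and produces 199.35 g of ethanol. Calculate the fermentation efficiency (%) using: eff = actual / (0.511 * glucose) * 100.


Fermentation efficiency = (actual / (0.511 * glucose)) * 100
= (199.35 / (0.511 * 428.49)) * 100
= 91.0447%

91.0447%


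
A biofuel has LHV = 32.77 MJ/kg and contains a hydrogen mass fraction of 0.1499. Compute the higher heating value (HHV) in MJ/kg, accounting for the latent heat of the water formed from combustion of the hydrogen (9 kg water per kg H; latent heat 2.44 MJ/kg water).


HHV = LHV + H_frac * 9 * 2.44
= 32.77 + 0.1499 * 9 * 2.44
= 36.0618 MJ/kg

36.0618 MJ/kg


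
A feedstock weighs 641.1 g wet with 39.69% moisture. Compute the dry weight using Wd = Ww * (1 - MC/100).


Wd = Ww * (1 - MC/100)
= 641.1 * (1 - 39.69/100)
= 386.6474 g

386.6474 g


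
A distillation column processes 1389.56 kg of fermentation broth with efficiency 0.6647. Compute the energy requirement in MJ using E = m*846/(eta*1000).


E = m * 846 / (eta * 1000)
= 1389.56 * 846 / (0.6647 * 1000)
= 1768.5689 MJ

1768.5689 MJ


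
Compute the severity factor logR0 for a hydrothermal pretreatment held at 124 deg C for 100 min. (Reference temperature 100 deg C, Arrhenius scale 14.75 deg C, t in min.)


logR0 = log10(t * exp((T - 100) / 14.75))
= log10(100 * exp((124 - 100) / 14.75))
= 2.7066

2.7066


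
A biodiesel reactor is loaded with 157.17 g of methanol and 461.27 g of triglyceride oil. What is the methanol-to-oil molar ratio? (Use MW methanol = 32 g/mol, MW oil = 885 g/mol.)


Molar ratio = n_MeOH / n_oil = (MeOH/32) / (oil/885) = (MeOH * 885) / (32 * oil)
= (157.17 * 885) / (32 * 461.27)
= 9.4234

9.4234


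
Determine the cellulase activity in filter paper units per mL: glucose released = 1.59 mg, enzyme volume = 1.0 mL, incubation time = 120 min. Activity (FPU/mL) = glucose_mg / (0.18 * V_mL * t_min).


Activity = glucose_mg / (0.18 mg/umol * V_mL * t_min)
= 1.59 / (0.18 * 1.0 * 120)
= 0.0736 FPU/mL

0.0736 FPU/mL


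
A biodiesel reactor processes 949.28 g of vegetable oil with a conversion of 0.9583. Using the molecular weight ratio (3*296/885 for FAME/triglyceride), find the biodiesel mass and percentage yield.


m_FAME = oil * conv * (3 * 296 / 885) = oil * conv * (888/885)
= 949.28 * 0.9583 * 888 / 885
= 912.7787 g
Y = m_FAME / oil * 100 = conv * (888/885) * 100
= 0.9583 * 888 / 885 * 100
= 96.15%

912.7787 g FAME; Y = 96.15%


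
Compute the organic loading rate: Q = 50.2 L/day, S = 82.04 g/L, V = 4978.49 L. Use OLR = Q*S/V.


OLR = Q * S / V
= 50.2 * 82.04 / 4978.49
= 0.8272 g/L/day

0.8272 g/L/day


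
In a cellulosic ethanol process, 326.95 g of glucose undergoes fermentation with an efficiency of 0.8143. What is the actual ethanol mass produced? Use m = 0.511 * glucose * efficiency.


Actual ethanol: m = 0.511 * 326.95 * 0.8143
m = 136.0463 g

136.0463 g


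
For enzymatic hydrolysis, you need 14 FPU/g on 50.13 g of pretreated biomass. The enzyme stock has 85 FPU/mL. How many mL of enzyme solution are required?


V = dosage * m_sub / activity
V = 14 * 50.13 / 85
V = 8.2567 mL

8.2567 mL


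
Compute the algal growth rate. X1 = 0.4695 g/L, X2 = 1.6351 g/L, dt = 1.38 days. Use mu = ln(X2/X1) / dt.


mu = ln(X2/X1) / dt
= ln(1.6351/0.4695) / 1.38
= 0.9042 per day

0.9042 per day


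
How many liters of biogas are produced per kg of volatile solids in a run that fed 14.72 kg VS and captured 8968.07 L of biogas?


Y = V / VS
= 8968.07 / 14.72
= 609.2439 L/kg VS

609.2439 L/kg VS


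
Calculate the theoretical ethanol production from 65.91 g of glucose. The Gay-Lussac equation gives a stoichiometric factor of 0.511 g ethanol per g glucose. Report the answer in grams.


Theoretical ethanol yield: m_EtOH = 0.511 * m_glucose
m_EtOH = 0.511 * 65.91 = 33.6800 g

33.6800 g


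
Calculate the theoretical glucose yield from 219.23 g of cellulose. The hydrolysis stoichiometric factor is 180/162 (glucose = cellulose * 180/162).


glucose = cellulose * 180/162
= 219.23 * 180/162
= 243.5889 g

243.5889 g


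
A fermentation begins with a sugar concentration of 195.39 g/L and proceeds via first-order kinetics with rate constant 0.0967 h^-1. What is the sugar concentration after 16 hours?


S = S0 * exp(-k * t)
S = 195.39 * exp(-0.0967 * 16)
S = 41.5874 g/L

41.5874 g/L


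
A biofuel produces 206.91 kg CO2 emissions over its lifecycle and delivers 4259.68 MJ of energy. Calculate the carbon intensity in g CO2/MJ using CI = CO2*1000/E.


CI = CO2 * 1000 / E
= 206.91 * 1000 / 4259.68
= 48.5741 g CO2/MJ

48.5741 g CO2/MJ


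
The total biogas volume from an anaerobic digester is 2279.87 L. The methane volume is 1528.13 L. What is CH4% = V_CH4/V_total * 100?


CH4% = V_CH4 / V_total * 100
= 1528.13 / 2279.87 * 100
= 67.0271%

67.0271%


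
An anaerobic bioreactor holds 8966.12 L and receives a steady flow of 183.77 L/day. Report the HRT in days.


HRT = V / Q
= 8966.12 / 183.77
= 48.7899 days

48.7899 days


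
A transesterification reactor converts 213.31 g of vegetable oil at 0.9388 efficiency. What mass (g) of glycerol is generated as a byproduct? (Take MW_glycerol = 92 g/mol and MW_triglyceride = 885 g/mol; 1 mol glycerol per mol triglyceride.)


glycerol = oil * conv * (92/885)
= 213.31 * 0.9388 * 92 / 885
= 20.8175 g

20.8175 g


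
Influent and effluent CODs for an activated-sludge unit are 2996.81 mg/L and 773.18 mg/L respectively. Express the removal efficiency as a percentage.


eta = (COD_in - COD_out) / COD_in * 100
= (2996.81 - 773.18) / 2996.81 * 100
= 74.1999%

74.1999%
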